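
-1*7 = -7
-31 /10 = -3.10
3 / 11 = 0.27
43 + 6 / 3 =45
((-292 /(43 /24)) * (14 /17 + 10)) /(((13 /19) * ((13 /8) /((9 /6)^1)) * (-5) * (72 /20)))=16333312 /123539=132.21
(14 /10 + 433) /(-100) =-543 /125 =-4.34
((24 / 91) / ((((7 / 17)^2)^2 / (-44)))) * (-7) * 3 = 264594528 / 31213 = 8477.06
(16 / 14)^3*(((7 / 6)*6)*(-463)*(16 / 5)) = -3792896 / 245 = -15481.21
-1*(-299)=299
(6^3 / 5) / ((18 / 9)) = 108 / 5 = 21.60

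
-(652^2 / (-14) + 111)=211775 / 7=30253.57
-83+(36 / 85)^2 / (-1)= -600971 / 7225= -83.18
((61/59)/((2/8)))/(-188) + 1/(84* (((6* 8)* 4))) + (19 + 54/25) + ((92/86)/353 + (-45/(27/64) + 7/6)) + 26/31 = -43940677705503151/526108414406400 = -83.52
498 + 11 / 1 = 509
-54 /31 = -1.74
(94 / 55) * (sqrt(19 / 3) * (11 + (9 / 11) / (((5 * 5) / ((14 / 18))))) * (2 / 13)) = 570016 * sqrt(57) / 589875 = 7.30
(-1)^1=-1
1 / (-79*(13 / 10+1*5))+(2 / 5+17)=17.40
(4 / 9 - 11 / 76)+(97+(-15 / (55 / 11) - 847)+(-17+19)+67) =-467651 / 684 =-683.70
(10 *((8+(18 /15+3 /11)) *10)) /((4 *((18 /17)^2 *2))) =752845 /7128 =105.62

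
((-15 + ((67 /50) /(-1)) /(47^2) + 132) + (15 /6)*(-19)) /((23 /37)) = 111.80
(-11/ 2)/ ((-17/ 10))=55/ 17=3.24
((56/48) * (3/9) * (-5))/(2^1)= -35/36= -0.97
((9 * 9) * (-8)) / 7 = -648 / 7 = -92.57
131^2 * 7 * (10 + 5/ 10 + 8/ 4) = 3003175/ 2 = 1501587.50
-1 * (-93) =93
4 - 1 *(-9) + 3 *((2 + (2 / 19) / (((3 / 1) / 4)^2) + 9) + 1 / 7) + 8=21941 / 399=54.99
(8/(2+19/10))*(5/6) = 200/117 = 1.71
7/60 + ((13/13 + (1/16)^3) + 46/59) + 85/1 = 314996597/3624960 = 86.90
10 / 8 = 5 / 4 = 1.25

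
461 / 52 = 8.87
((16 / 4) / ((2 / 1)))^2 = 4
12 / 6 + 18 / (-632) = 623 / 316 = 1.97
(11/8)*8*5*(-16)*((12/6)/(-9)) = 1760/9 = 195.56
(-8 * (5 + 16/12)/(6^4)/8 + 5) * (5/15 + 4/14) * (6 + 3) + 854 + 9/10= 882.73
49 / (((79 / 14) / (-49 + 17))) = -21952 / 79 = -277.87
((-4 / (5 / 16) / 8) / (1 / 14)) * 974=-109088 / 5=-21817.60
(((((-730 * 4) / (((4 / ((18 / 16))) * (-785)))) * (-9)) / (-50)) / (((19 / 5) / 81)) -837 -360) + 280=-108937487 / 119320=-912.99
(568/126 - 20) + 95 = 5009/63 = 79.51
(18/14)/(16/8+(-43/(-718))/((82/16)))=14719/23030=0.64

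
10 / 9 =1.11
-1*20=-20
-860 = -860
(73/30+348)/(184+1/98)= 515137/270495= 1.90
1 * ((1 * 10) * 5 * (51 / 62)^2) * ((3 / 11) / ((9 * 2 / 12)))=65025 / 10571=6.15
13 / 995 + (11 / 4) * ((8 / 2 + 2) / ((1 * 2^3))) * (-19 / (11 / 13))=-737087 / 15920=-46.30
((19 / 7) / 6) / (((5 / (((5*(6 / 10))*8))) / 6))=456 / 35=13.03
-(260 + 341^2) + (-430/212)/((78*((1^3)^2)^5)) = -963561203/8268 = -116541.03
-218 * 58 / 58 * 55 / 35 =-2398 / 7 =-342.57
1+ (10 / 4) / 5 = 3 / 2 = 1.50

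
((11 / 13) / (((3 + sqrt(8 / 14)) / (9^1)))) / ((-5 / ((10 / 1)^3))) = -415800 / 767 + 39600 * sqrt(7) / 767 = -405.51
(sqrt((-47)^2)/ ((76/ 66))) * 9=13959/ 38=367.34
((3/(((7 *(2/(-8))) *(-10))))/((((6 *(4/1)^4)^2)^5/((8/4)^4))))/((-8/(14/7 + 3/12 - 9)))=1/31586040102366477714051154575360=0.00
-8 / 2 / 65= -4 / 65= -0.06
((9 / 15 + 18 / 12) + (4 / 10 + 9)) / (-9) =-23 / 18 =-1.28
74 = 74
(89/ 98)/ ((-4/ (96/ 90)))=-178/ 735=-0.24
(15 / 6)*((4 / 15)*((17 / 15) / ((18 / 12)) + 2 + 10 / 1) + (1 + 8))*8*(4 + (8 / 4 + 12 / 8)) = 16742 / 9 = 1860.22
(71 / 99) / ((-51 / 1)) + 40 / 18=11149 / 5049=2.21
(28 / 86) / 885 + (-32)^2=38968334 / 38055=1024.00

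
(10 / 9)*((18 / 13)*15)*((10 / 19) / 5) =600 / 247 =2.43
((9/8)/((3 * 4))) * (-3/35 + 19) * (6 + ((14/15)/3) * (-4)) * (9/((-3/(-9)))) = 318753/1400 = 227.68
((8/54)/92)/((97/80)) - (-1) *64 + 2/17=65659690/1024029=64.12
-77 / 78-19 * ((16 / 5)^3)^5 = -1708629672177200734057 / 2380371093750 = -717799706.38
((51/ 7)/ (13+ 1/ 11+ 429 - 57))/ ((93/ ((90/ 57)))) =935/ 2910838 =0.00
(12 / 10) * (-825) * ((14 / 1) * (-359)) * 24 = 119417760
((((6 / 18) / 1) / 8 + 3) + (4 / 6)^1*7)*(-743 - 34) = -47915 / 8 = -5989.38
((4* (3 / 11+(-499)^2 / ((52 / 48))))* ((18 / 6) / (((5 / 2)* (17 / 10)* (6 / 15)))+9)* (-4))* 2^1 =-192476009376 / 2431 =-79175651.74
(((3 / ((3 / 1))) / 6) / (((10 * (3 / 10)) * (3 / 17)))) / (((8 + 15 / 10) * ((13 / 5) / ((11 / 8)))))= 0.02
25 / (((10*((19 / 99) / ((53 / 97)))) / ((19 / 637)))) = 26235 / 123578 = 0.21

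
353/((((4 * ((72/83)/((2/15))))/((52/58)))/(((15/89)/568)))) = 380887/105552576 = 0.00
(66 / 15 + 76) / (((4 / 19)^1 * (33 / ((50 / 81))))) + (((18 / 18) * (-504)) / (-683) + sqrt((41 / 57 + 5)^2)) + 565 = 6690076702 / 11562507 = 578.60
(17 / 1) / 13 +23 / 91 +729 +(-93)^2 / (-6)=-129391 / 182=-710.94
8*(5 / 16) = 5 / 2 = 2.50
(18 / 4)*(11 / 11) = 9 / 2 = 4.50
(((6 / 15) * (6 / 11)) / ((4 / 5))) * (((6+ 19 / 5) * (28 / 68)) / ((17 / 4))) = 4116 / 15895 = 0.26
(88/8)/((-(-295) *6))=11/1770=0.01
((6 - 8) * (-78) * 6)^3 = 820025856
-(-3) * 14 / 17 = 42 / 17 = 2.47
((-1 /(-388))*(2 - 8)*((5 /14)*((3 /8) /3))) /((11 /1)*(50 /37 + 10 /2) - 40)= -111 /4801888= -0.00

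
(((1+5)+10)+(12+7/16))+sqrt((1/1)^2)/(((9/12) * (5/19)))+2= 8521/240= 35.50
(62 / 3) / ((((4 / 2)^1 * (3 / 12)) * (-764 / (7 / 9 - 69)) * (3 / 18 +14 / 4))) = 19034 / 18909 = 1.01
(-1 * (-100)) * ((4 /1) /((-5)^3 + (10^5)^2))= 16 /399999995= 0.00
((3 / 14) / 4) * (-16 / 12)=-1 / 14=-0.07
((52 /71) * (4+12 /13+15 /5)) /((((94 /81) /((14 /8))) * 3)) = 2.92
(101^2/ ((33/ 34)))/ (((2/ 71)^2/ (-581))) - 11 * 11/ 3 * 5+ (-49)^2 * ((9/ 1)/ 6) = -84651187828/ 11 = -7695562529.82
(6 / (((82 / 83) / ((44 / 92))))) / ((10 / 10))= 2739 / 943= 2.90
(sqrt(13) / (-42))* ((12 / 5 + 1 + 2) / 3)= -3* sqrt(13) / 70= -0.15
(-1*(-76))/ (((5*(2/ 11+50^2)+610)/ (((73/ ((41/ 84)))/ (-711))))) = -427196/ 350346435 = -0.00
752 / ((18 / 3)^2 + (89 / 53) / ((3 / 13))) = 119568 / 6881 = 17.38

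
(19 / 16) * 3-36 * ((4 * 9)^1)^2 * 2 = -1492935 / 16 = -93308.44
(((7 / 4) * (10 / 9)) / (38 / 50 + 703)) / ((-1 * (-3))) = 875 / 950076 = 0.00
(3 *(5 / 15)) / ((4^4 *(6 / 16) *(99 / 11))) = 1 / 864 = 0.00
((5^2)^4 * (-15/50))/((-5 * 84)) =15625/56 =279.02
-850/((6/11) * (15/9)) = -935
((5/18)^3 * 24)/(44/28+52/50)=21875/111051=0.20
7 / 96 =0.07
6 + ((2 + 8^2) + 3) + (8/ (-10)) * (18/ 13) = 4803/ 65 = 73.89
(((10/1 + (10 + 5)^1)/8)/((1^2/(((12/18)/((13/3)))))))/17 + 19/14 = 8573/6188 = 1.39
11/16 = 0.69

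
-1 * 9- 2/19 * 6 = -183/19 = -9.63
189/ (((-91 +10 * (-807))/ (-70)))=13230/ 8161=1.62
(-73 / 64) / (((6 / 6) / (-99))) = 7227 / 64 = 112.92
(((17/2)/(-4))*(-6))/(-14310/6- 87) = -17/3296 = -0.01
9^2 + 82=163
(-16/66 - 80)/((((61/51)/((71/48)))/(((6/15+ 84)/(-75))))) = 84298087/754875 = 111.67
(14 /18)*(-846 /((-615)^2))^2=61852 /15894905625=0.00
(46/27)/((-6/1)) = -23/81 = -0.28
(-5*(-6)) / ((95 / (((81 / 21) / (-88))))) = -81 / 5852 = -0.01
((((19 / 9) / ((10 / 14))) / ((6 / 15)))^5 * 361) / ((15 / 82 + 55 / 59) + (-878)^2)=5191624043675041 / 503373112228944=10.31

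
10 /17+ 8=146 /17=8.59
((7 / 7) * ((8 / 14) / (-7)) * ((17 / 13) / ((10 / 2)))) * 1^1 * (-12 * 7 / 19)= 816 / 8645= 0.09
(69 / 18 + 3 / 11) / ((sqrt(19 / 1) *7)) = 271 *sqrt(19) / 8778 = 0.13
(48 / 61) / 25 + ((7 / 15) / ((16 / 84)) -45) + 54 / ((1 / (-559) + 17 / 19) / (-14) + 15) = -263523113269 / 6773824300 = -38.90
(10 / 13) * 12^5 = 191409.23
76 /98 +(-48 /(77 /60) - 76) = -60706 /539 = -112.63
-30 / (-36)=5 / 6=0.83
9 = 9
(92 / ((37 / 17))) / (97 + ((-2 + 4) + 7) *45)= 782 / 9287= 0.08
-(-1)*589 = 589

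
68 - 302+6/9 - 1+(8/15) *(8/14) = -8191/35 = -234.03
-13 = -13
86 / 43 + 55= 57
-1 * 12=-12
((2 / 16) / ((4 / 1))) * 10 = 0.31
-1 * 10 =-10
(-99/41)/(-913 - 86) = 0.00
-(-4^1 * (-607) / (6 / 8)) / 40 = -1214 / 15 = -80.93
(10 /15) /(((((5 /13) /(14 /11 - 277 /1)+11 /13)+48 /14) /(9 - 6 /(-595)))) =70459623 /50126710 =1.41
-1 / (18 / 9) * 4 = -2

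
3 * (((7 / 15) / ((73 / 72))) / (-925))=-504 / 337625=-0.00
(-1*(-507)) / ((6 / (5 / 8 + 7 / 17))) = 87.61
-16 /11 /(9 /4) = -64 /99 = -0.65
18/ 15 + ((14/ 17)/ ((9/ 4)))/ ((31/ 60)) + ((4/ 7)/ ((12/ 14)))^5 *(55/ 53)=69401798/ 33936165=2.05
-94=-94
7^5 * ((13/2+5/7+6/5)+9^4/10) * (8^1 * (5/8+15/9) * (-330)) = -67569374180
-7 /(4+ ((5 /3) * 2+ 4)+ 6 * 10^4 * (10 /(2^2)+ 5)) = -3 /192862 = -0.00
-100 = -100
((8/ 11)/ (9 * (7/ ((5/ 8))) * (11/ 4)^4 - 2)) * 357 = 26880/ 596629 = 0.05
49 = 49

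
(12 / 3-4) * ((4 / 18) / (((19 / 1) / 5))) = 0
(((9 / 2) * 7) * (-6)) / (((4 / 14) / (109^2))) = -15718563 / 2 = -7859281.50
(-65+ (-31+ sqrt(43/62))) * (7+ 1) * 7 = -5376+ 28 * sqrt(2666)/31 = -5329.36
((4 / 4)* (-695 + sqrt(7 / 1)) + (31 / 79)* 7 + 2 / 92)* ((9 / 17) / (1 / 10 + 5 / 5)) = -113200605 / 339779 + 90* sqrt(7) / 187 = -331.89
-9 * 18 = -162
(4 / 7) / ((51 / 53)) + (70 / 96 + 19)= 38695 / 1904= 20.32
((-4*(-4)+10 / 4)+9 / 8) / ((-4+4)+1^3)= 157 / 8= 19.62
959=959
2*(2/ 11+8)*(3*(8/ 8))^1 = 540/ 11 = 49.09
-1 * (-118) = 118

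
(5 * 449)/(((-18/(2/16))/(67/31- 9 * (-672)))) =-421060975/4464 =-94323.70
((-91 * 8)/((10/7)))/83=-2548/415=-6.14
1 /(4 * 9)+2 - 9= -251 /36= -6.97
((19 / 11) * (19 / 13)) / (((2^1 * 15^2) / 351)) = 1083 / 550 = 1.97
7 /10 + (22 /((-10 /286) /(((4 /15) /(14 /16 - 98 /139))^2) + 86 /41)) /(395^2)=52793123615586433 /75411456737037350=0.70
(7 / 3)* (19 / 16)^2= 3.29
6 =6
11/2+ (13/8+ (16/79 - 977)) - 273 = -785369/632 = -1242.67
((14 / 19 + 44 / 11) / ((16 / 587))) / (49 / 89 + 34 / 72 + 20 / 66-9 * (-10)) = 232742565 / 122310106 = 1.90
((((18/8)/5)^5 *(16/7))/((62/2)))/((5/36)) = 531441/54250000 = 0.01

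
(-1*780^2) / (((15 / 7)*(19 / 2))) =-567840 / 19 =-29886.32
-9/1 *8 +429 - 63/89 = 31710/89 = 356.29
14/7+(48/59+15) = 1051/59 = 17.81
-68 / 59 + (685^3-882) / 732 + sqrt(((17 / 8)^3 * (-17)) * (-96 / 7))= 289 * sqrt(21) / 28 + 18963626561 / 43188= 439142.11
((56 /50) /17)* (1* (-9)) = -0.59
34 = 34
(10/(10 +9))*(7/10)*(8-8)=0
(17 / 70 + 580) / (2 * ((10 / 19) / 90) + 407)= 6945507 / 4871930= 1.43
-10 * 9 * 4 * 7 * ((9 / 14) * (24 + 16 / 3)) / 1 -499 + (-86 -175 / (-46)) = -2212655 / 46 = -48101.20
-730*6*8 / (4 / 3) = -26280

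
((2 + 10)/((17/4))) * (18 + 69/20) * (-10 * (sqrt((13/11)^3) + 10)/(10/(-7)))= 42588 * sqrt(143)/935 + 72072/17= 4784.21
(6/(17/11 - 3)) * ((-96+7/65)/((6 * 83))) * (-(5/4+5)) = -342815/69056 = -4.96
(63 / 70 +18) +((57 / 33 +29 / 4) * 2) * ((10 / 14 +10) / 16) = 380973 / 12320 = 30.92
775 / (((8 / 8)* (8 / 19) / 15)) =220875 / 8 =27609.38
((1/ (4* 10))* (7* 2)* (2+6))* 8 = 112/ 5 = 22.40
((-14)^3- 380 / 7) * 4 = -11193.14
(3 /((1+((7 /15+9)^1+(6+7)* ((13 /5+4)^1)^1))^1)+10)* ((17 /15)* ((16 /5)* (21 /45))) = 1378972 /81225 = 16.98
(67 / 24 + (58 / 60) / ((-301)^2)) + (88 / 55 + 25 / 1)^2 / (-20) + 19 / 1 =-3692803259 / 271803000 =-13.59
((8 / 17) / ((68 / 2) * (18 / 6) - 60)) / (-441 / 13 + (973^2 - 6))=26 / 2196792003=0.00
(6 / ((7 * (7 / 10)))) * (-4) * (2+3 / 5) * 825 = -514800 / 49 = -10506.12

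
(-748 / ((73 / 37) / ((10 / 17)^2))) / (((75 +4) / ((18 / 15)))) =-195360 / 98039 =-1.99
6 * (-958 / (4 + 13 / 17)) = -32572 / 27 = -1206.37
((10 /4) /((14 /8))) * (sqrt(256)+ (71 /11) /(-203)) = 356570 /15631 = 22.81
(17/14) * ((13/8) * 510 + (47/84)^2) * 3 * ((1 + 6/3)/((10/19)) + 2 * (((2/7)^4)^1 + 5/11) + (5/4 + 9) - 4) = 676192049632537/17393228160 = 38876.74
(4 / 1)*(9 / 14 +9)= 38.57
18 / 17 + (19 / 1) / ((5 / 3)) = 1059 / 85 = 12.46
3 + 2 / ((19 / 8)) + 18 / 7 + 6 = 1651 / 133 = 12.41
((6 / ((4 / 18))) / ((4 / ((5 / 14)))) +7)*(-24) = -1581 / 7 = -225.86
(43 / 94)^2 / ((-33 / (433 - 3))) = -397535 / 145794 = -2.73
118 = 118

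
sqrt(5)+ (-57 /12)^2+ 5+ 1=sqrt(5)+ 457 /16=30.80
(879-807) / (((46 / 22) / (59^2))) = 2756952 / 23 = 119867.48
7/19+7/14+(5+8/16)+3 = 178/19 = 9.37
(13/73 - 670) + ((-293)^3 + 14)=-1836272136/73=-25154412.82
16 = 16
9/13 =0.69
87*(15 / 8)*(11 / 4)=14355 / 32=448.59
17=17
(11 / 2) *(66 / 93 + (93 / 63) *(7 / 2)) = 12023 / 372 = 32.32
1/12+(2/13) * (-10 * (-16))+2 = 4165/156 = 26.70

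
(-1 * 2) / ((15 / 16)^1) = -32 / 15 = -2.13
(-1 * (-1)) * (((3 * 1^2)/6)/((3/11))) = 11/6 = 1.83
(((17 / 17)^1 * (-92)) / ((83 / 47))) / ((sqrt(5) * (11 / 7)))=-30268 * sqrt(5) / 4565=-14.83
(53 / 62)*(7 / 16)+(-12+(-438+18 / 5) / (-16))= 15.52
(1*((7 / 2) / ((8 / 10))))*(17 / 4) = 595 / 32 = 18.59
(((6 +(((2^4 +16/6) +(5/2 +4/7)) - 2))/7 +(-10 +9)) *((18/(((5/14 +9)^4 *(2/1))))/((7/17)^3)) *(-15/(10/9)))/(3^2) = -0.07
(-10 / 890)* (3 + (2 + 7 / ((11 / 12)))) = -139 / 979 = -0.14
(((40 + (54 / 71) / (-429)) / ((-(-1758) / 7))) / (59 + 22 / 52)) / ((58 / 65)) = 18477641 / 6151717539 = 0.00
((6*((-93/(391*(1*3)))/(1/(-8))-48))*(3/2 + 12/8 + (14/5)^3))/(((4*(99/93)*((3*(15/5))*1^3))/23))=-179068028/42075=-4255.92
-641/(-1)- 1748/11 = 5303/11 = 482.09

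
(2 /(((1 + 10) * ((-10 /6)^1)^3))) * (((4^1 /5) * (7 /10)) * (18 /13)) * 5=-13608 /89375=-0.15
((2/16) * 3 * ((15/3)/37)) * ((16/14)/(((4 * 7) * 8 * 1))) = 0.00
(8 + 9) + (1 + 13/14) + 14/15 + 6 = 5431/210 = 25.86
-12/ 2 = -6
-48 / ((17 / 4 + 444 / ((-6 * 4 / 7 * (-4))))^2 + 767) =-0.02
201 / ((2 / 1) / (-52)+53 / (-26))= -871 / 9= -96.78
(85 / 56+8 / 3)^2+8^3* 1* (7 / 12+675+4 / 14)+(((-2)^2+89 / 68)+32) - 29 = 166047524705 / 479808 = 346070.77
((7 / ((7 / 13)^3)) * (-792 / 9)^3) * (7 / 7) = -1497193984 / 49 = -30554979.27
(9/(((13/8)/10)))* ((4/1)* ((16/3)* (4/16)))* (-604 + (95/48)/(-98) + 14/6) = -113213400/637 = -177729.04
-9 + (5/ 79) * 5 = -686/ 79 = -8.68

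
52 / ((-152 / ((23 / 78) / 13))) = -23 / 2964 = -0.01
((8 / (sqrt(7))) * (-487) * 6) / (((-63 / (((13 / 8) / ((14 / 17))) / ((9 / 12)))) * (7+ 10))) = 25324 * sqrt(7) / 3087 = 21.70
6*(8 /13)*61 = 2928 /13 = 225.23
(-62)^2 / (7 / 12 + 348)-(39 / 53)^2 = 123211209 / 11750047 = 10.49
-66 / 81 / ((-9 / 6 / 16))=704 / 81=8.69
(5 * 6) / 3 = 10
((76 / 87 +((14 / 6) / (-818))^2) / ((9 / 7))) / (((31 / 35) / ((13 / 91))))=5339659255 / 48724940556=0.11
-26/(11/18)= -468/11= -42.55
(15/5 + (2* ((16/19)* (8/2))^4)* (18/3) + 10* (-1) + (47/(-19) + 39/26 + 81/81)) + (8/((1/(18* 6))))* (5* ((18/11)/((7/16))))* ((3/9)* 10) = 1111798839673/20069434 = 55397.62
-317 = -317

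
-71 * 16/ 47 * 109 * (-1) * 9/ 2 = 557208/ 47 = 11855.49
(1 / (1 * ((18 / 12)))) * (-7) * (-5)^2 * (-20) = 7000 / 3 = 2333.33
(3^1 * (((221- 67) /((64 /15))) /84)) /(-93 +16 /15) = -2475 /176512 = -0.01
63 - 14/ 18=62.22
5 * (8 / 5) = 8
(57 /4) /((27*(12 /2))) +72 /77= 17015 /16632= 1.02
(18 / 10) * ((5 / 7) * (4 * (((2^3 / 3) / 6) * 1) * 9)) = 144 / 7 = 20.57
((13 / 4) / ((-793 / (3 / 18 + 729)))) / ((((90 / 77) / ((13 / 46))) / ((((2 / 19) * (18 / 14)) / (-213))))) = 125125 / 272541168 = 0.00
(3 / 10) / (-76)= -3 / 760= -0.00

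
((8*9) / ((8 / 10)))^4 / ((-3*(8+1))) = -2430000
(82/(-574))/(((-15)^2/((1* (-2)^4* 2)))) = -32/1575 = -0.02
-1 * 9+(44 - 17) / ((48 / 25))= 5.06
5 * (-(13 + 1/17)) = -1110/17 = -65.29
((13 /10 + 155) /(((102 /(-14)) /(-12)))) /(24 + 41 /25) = 10.04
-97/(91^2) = -97/8281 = -0.01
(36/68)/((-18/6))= -3/17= -0.18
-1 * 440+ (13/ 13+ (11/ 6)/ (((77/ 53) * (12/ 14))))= -15751/ 36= -437.53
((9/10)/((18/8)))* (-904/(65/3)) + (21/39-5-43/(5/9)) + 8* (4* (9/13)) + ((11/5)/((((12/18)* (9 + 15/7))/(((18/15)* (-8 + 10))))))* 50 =-13279/325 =-40.86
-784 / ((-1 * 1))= 784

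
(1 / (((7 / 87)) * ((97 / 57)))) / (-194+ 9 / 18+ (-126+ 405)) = 58 / 679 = 0.09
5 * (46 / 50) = 23 / 5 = 4.60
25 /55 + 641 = 641.45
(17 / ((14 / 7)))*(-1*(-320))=2720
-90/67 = -1.34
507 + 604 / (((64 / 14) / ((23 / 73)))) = 320399 / 584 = 548.63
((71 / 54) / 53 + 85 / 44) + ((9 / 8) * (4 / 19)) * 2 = 2.43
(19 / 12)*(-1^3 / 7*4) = -19 / 21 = -0.90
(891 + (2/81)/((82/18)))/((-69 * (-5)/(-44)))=-14466364/127305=-113.64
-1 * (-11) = 11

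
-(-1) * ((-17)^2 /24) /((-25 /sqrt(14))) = -289 * sqrt(14) /600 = -1.80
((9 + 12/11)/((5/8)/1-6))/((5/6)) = -5328/2365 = -2.25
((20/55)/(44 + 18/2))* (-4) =-16/583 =-0.03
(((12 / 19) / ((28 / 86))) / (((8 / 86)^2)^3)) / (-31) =-815455833321 / 8443904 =-96573.32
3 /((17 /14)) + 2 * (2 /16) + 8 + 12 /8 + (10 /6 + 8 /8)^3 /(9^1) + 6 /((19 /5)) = 4993951 /313956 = 15.91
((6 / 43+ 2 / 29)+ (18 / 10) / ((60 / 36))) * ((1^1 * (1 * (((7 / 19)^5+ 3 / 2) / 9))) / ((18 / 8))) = 599475005918 / 6252583292325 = 0.10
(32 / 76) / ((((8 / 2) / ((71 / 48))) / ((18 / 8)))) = 213 / 608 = 0.35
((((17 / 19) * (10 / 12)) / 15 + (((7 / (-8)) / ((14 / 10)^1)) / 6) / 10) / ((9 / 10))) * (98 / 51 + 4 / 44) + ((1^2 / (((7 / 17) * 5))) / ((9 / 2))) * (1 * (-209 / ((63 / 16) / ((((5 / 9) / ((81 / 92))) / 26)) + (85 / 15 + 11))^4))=129301424148768461068648643111725 / 1471710792531237216606970124151888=0.09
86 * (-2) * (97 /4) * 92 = -383732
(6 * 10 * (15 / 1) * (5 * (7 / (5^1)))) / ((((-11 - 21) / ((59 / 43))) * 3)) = -30975 / 344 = -90.04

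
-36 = -36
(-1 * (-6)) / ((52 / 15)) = 45 / 26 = 1.73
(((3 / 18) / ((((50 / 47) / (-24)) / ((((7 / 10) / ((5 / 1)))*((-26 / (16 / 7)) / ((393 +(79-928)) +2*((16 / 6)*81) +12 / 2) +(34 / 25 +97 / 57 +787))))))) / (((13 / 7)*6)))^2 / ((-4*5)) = -15513744514505582204209 / 222377805000000000000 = -69.76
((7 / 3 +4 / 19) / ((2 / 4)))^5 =2051114900000 / 601692057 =3408.91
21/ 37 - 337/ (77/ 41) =-509612/ 2849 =-178.87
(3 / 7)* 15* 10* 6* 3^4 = 218700 / 7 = 31242.86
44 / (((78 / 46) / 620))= 627440 / 39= 16088.21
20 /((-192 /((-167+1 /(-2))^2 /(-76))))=561125 /14592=38.45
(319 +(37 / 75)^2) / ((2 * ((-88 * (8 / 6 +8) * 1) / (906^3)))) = -6955490925612 / 48125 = -144529681.57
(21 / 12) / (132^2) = 7 / 69696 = 0.00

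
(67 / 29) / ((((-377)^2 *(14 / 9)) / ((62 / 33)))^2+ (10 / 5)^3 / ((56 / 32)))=4056381 / 24313242918249539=0.00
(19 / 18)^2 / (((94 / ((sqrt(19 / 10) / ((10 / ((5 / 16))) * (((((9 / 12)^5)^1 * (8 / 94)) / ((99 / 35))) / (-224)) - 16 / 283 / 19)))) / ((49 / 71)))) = -16740020528 * sqrt(190) / 81765618885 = -2.82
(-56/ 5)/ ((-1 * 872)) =7/ 545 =0.01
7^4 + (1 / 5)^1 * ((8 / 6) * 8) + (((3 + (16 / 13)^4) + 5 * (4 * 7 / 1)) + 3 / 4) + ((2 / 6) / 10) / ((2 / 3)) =1092127484 / 428415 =2549.23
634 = 634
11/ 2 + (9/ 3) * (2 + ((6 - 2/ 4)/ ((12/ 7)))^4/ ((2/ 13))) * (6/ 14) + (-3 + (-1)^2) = 460122973/ 516096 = 891.55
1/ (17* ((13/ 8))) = 8/ 221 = 0.04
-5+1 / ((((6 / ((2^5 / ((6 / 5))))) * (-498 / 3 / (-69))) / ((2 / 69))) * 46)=-5.00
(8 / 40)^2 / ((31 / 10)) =0.01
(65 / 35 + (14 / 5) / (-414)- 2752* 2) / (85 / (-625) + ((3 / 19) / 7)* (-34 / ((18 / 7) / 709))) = 9467480075 / 364083951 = 26.00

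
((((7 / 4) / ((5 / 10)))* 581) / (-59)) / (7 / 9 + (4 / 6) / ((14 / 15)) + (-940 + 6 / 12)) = 256221 / 6973151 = 0.04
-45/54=-5/6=-0.83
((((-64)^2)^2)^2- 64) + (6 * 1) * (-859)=281474976705438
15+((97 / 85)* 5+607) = 10671 / 17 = 627.71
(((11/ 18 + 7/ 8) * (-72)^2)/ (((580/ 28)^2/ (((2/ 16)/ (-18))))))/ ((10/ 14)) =-36701/ 210250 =-0.17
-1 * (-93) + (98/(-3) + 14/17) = 3119/51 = 61.16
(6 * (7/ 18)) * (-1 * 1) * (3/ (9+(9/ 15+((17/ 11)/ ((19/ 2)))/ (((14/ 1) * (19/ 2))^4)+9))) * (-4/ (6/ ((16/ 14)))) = 5231700055120/ 18245553942741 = 0.29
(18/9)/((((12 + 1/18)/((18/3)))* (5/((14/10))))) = 216/775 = 0.28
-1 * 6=-6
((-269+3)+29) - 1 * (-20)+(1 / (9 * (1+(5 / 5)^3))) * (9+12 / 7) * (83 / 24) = -216661 / 1008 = -214.94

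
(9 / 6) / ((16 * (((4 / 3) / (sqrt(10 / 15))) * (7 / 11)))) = 33 * sqrt(6) / 896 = 0.09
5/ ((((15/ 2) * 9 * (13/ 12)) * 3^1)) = 8/ 351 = 0.02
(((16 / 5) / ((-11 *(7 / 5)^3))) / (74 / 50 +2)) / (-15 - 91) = 5000 / 17397303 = 0.00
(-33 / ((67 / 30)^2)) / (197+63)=-1485 / 58357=-0.03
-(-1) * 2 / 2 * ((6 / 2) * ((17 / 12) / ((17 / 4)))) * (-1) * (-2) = 2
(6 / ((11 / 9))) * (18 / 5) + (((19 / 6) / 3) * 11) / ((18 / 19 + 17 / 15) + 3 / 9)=5104441 / 227040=22.48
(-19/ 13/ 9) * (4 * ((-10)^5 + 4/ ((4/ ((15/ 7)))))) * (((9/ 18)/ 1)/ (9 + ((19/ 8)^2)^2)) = 1676173312/ 2106531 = 795.70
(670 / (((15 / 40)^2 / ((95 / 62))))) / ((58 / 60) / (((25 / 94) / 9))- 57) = -63650000 / 211761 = -300.57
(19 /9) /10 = 19 /90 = 0.21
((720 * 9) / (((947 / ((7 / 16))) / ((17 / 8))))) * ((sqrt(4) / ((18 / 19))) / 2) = 101745 / 15152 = 6.71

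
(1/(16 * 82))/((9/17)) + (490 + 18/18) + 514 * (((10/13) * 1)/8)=82957325/153504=540.42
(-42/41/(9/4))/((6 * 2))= -14/369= -0.04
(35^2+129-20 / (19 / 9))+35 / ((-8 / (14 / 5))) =101253 / 76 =1332.28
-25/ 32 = -0.78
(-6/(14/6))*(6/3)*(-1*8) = 288/7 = 41.14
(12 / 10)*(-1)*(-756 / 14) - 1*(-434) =2494 / 5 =498.80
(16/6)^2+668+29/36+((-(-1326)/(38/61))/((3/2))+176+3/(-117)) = 6731077/2964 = 2270.94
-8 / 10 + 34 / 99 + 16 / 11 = 1.00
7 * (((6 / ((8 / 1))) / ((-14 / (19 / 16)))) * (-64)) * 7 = 199.50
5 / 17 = 0.29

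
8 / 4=2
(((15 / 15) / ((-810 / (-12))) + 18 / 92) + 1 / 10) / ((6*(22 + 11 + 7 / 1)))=241 / 186300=0.00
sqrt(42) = 6.48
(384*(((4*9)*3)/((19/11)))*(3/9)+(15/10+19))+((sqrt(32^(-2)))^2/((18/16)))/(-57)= 526879295/65664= 8023.87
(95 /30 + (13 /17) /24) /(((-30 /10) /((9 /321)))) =-435 /14552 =-0.03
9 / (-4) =-9 / 4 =-2.25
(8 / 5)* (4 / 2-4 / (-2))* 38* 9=10944 / 5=2188.80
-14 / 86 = -7 / 43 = -0.16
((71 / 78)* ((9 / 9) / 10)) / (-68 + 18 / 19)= -1349 / 993720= -0.00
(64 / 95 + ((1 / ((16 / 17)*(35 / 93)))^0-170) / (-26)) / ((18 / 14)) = 9541 / 1710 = 5.58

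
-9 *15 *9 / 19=-1215 / 19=-63.95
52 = 52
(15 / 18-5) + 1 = -19 / 6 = -3.17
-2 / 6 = -1 / 3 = -0.33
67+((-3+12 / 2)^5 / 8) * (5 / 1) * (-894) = -542837 / 4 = -135709.25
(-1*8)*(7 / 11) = -56 / 11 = -5.09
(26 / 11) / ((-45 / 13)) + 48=23422 / 495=47.32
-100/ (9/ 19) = -1900/ 9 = -211.11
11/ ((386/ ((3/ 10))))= 33/ 3860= 0.01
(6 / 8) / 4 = 3 / 16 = 0.19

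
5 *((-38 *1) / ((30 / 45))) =-285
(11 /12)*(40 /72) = 55 /108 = 0.51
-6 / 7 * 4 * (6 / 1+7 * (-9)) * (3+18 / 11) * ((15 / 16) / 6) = 43605 / 308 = 141.57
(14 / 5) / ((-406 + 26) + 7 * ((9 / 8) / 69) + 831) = 2576 / 415025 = 0.01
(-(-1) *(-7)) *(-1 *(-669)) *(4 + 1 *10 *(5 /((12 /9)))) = -388689 /2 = -194344.50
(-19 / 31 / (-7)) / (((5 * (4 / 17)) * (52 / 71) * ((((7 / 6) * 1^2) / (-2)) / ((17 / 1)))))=-1169583 / 394940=-2.96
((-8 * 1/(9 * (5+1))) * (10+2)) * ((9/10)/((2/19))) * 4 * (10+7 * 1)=-5168/5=-1033.60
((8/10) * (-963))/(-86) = 8.96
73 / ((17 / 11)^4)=1068793 / 83521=12.80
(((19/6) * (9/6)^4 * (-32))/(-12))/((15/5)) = 57/4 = 14.25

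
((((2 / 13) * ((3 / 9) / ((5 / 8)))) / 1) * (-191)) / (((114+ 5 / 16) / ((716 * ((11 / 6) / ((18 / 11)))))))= -1059038464 / 9629685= -109.98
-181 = -181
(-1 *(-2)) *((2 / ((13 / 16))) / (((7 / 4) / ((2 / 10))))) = 256 / 455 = 0.56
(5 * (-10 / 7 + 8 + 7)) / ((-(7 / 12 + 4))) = -1140 / 77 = -14.81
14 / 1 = 14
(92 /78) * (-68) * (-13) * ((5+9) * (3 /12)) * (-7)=-76636 /3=-25545.33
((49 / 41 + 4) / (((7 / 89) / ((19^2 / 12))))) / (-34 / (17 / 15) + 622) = 2281159 / 679616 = 3.36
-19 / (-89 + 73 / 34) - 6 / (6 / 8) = -22978 / 2953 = -7.78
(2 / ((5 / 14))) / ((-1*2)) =-14 / 5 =-2.80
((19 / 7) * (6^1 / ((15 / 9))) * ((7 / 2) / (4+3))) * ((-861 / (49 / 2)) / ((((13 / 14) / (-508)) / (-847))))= -5171425776 / 65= -79560396.55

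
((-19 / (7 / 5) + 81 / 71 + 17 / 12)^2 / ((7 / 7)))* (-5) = -606.53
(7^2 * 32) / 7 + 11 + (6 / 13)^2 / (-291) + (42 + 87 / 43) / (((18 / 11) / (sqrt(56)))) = 6941 * sqrt(14) / 129 + 3852343 / 16393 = 436.32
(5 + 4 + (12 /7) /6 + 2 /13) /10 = 859 /910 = 0.94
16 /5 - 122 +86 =-164 /5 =-32.80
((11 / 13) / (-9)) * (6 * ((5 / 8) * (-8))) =2.82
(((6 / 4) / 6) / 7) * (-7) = -1 / 4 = -0.25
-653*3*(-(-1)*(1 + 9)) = -19590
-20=-20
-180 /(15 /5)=-60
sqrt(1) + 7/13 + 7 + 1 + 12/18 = 398/39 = 10.21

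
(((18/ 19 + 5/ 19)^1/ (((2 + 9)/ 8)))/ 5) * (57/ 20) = 138/ 275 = 0.50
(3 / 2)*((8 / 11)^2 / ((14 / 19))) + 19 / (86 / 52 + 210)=5437154 / 4661041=1.17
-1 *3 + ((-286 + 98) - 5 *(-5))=-166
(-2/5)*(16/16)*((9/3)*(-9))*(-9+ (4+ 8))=162/5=32.40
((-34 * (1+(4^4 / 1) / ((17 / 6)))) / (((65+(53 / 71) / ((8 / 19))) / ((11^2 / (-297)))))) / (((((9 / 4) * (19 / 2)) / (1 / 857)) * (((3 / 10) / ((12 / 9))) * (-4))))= -1552503040 / 1350615400767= -0.00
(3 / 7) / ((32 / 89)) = 267 / 224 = 1.19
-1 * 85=-85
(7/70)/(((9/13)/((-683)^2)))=6064357/90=67381.74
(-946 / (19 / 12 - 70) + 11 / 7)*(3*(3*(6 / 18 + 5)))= 4247760 / 5747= 739.13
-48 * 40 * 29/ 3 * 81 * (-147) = 220993920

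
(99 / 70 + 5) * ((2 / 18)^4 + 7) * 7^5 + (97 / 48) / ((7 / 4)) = 754651.89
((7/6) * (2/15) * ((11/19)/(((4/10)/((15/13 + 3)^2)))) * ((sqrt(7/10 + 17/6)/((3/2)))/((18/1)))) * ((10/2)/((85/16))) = 2464 * sqrt(795)/272935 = 0.25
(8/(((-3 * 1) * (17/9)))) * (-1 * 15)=360/17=21.18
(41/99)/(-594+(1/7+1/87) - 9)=-8323/12115389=-0.00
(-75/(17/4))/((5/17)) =-60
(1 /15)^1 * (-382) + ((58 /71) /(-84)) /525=-39869369 /1565550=-25.47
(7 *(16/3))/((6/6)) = 37.33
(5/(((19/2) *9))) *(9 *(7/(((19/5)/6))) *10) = 21000/361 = 58.17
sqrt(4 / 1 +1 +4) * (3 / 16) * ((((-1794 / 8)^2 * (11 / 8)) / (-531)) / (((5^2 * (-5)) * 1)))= 8850699 / 15104000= 0.59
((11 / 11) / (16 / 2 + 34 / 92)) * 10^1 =92 / 77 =1.19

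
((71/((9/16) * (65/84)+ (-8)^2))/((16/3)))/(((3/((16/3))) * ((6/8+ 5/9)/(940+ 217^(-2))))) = 2413608907008/9126850523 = 264.45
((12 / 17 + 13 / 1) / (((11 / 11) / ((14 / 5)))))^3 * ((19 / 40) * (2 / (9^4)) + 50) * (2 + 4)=113865765421120916 / 6715456875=16955773.46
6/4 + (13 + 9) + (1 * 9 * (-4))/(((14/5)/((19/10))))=-13/14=-0.93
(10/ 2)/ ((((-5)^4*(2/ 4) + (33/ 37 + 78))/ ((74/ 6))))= 13690/ 86889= 0.16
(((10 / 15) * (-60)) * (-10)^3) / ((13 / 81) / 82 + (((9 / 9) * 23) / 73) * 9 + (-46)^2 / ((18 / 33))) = 19394640000 / 1882332679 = 10.30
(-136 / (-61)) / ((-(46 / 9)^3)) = -12393 / 742187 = -0.02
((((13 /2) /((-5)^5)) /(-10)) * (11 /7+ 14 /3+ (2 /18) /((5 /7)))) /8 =13091 /78750000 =0.00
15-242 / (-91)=1607 / 91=17.66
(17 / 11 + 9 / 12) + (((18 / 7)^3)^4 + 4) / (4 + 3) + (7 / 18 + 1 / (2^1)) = 458249328685815307 / 38368048121172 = 11943.51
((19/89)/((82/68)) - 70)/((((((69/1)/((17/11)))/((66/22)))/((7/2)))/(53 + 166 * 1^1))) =-3319962912/923197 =-3596.16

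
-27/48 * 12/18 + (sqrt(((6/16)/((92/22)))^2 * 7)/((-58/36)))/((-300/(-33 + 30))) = -3/8-297 * sqrt(7)/533600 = -0.38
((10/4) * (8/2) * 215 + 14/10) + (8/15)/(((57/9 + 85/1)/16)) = 1473773/685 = 2151.49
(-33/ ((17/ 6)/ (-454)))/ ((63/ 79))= 789052/ 119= 6630.69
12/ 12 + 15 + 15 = 31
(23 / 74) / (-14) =-23 / 1036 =-0.02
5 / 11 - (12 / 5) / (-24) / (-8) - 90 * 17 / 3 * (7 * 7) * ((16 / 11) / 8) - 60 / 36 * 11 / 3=-36030499 / 7920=-4549.31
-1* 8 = -8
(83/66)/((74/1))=83/4884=0.02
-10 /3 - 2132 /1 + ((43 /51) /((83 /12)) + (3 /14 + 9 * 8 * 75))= 193490599 /59262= 3265.00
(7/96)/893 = 7/85728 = 0.00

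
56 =56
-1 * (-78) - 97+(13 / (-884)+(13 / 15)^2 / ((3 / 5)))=-163063 / 9180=-17.76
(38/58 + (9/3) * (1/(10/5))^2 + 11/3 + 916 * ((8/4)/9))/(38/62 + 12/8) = 6752017/68382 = 98.74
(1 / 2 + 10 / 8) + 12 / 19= 181 / 76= 2.38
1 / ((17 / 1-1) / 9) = 9 / 16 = 0.56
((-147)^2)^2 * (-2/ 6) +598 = -155649029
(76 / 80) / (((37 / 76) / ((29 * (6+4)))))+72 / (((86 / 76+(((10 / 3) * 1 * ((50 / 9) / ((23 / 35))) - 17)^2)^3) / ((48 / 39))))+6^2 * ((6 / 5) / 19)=22102452658292035518994612308206 / 38901425610697136762366388635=568.17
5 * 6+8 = 38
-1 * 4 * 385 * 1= -1540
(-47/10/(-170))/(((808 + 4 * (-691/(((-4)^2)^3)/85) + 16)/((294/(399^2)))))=24064/388365256635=0.00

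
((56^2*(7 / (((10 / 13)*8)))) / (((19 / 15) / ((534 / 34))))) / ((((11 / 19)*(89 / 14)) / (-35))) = -78656760 / 187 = -420624.39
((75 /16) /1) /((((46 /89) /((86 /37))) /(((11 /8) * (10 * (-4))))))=-15786375 /13616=-1159.40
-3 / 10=-0.30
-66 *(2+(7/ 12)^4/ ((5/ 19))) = -2782769/ 17280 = -161.04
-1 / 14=-0.07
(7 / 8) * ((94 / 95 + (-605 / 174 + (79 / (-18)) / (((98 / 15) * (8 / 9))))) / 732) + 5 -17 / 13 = 519848672507 / 140940334080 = 3.69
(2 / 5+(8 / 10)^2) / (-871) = -2 / 1675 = -0.00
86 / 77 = 1.12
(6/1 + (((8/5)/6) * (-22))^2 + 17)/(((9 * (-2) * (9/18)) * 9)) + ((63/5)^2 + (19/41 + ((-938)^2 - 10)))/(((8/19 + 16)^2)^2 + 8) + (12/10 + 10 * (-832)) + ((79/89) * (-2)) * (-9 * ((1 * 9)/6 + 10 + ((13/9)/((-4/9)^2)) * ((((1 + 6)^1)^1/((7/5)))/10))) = -406644857420323857793/50419384938330768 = -8065.25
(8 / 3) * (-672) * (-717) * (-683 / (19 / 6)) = -5265372672 / 19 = -277124877.47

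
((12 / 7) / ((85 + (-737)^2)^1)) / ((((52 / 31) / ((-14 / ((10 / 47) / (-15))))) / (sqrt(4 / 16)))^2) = 401218461 / 1468958816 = 0.27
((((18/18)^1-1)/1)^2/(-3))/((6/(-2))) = 0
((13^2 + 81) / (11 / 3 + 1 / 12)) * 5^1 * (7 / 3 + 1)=10000 / 9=1111.11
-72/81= -8/9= -0.89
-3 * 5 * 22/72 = -55/12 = -4.58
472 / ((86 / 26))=6136 / 43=142.70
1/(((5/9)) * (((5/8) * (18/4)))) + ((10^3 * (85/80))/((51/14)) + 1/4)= 87767/300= 292.56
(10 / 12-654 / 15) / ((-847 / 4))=2566 / 12705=0.20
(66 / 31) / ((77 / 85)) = 510 / 217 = 2.35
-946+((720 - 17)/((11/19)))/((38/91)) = 43161/22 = 1961.86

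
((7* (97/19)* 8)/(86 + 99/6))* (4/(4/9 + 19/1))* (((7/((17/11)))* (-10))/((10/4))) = -17208576/1655375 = -10.40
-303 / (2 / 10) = -1515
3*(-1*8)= -24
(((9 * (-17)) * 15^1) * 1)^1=-2295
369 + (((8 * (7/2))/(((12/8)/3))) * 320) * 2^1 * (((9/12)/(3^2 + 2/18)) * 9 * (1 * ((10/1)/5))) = 2192409/41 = 53473.39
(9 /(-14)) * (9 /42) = -27 /196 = -0.14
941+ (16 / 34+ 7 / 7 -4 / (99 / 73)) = 1581214 / 1683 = 939.52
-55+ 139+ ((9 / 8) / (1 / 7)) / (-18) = 83.56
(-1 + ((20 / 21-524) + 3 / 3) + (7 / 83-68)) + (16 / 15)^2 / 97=-7493457739 / 12680325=-590.95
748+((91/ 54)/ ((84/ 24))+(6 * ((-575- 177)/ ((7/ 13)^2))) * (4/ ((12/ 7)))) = -6721289/ 189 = -35562.38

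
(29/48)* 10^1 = 145/24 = 6.04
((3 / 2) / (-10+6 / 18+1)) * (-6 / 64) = 27 / 1664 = 0.02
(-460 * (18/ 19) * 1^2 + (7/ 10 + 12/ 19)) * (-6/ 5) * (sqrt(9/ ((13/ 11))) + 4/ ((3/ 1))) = 330188/ 475 + 742923 * sqrt(143)/ 6175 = 2133.85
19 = 19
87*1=87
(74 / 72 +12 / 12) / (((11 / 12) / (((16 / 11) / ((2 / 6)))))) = 1168 / 121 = 9.65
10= 10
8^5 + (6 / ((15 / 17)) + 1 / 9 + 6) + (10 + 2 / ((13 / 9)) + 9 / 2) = 38372251 / 1170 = 32796.80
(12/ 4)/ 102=1/ 34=0.03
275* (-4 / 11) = -100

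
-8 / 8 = -1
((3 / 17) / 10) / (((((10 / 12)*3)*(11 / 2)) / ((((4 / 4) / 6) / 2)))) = 1 / 9350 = 0.00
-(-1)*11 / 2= 11 / 2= 5.50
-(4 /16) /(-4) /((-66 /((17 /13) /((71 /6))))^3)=-4913 /16745693625232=-0.00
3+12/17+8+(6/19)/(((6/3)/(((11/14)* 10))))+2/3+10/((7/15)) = 237688/6783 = 35.04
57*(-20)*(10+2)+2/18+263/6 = -245449/18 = -13636.06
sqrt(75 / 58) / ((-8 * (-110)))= sqrt(174) / 10208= 0.00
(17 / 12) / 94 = 0.02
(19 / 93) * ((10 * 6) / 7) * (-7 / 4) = -95 / 31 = -3.06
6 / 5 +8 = 46 / 5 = 9.20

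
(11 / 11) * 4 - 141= -137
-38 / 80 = -19 / 40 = -0.48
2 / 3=0.67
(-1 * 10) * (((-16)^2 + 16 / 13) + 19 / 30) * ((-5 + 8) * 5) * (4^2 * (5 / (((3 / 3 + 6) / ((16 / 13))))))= -643628800 / 1183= -544064.92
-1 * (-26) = 26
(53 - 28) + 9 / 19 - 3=427 / 19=22.47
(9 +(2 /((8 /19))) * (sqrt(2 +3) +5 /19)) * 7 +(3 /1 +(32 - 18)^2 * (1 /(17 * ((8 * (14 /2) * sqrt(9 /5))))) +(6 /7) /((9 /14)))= 6797 * sqrt(5) /204 +913 /12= 150.59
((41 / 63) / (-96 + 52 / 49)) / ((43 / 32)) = -2296 / 450081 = -0.01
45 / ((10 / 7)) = 63 / 2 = 31.50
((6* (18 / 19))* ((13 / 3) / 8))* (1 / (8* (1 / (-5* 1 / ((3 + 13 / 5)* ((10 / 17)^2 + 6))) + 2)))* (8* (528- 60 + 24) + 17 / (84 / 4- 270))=-276152743425 / 931111264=-296.58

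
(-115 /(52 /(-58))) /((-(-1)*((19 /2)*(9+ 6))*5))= 667 /3705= 0.18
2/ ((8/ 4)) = 1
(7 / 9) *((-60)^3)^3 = -7838208000000000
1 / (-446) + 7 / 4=1559 / 892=1.75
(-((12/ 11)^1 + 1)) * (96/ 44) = -552/ 121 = -4.56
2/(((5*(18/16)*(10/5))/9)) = 8/5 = 1.60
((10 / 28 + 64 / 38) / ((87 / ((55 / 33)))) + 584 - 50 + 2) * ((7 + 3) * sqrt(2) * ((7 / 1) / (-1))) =-62025085 * sqrt(2) / 1653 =-53065.16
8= 8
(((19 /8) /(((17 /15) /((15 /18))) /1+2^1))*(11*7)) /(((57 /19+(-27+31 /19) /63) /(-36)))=-754.38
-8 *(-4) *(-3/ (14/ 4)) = -192/ 7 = -27.43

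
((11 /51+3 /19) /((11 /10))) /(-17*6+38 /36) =-21720 /6455801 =-0.00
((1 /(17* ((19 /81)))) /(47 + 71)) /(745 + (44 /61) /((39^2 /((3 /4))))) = 2505087 /878170419364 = 0.00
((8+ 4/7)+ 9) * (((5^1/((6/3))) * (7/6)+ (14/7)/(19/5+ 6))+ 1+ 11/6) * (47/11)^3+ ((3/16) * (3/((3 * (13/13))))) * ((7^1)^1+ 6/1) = 59629233759/7304528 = 8163.32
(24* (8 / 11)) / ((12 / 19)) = 304 / 11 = 27.64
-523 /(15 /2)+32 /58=-30094 /435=-69.18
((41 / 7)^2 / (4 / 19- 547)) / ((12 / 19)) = -0.10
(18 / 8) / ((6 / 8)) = 3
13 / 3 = 4.33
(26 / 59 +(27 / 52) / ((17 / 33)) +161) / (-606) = -2824223 / 10535512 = -0.27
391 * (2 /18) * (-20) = -7820 /9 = -868.89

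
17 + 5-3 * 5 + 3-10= 0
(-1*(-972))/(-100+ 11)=-972/89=-10.92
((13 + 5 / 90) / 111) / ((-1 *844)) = -235 / 1686312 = -0.00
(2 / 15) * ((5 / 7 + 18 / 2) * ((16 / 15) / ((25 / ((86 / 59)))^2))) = 16093696 / 3426609375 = 0.00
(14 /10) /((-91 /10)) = -2 /13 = -0.15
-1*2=-2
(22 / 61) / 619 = 22 / 37759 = 0.00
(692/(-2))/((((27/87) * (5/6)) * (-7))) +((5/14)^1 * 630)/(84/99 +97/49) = 129972589/480165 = 270.68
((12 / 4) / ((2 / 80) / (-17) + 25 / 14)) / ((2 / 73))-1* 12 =139768 / 2831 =49.37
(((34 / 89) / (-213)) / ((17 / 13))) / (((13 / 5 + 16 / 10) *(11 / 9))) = -130 / 486563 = -0.00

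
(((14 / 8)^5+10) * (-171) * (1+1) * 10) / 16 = -23125185 / 4096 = -5645.80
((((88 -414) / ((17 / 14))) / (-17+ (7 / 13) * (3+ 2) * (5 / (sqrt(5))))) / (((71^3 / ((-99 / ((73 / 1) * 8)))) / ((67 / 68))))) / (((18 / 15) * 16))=-2131724595 / 4857103643780096 -5739258525 * sqrt(5) / 82570761944261632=-0.00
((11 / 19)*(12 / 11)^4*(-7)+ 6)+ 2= 57160 / 25289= 2.26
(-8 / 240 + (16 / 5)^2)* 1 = 1531 / 150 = 10.21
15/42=5/14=0.36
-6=-6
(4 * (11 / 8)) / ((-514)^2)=11 / 528392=0.00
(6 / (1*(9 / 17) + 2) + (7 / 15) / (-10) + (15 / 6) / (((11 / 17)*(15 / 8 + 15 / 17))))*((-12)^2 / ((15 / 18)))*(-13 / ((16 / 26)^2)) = -1045616013 / 47300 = -22106.05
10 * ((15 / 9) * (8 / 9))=400 / 27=14.81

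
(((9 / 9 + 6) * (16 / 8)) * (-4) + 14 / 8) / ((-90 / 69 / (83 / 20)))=414253 / 2400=172.61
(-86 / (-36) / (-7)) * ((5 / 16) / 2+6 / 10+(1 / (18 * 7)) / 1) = -331229 / 1270080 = -0.26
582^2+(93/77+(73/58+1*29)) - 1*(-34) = 1513033757/4466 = 338789.47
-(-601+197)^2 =-163216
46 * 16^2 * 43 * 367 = 185837056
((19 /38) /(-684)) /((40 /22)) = -11 /27360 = -0.00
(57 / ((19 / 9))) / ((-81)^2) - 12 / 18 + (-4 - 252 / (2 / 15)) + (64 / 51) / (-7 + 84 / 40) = -383567539 / 202419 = -1894.92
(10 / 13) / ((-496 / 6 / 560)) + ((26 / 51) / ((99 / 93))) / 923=-250910314 / 48155679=-5.21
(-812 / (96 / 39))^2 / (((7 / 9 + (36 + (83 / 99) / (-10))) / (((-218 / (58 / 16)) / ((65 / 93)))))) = -6179606433 / 24218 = -255165.84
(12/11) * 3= 36/11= 3.27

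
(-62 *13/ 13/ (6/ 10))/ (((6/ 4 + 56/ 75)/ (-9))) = 413.95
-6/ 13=-0.46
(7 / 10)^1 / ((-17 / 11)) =-77 / 170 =-0.45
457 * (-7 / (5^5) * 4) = -12796 / 3125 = -4.09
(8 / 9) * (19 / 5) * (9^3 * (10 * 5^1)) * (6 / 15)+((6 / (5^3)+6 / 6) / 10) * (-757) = 61460833 / 1250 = 49168.67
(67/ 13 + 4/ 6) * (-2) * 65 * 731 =-1659370/ 3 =-553123.33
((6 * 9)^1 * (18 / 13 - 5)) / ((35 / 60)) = -30456 / 91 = -334.68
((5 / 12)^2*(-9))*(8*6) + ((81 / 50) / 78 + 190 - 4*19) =50727 / 1300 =39.02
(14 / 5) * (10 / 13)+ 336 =4396 / 13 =338.15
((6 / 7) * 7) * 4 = 24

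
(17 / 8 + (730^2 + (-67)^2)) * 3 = 12897387 / 8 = 1612173.38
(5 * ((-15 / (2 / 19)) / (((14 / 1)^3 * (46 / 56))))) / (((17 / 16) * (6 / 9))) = -8550 / 19159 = -0.45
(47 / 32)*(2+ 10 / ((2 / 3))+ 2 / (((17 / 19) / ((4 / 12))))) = 42535 / 1632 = 26.06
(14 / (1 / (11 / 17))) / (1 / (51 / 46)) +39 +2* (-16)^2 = 12904 / 23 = 561.04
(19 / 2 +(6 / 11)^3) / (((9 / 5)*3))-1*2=-15143 / 71874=-0.21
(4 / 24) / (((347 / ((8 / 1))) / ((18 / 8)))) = 3 / 347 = 0.01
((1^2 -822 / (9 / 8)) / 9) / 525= -2189 / 14175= -0.15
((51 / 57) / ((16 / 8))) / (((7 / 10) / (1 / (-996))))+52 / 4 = 1721999 / 132468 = 13.00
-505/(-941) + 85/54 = 107255/50814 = 2.11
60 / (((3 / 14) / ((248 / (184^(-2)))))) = 2350960640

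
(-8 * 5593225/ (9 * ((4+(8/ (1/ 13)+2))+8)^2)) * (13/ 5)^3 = -983065226/ 156645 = -6275.75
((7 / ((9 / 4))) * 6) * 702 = 13104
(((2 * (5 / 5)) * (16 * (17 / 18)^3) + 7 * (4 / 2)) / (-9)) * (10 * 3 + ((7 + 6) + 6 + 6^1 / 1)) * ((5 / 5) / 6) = -821095 / 19683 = -41.72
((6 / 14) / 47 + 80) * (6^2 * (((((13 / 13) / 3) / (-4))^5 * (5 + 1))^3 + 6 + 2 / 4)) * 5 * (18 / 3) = 61021613145854967265 / 108644335091712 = 561664.01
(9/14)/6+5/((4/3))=3.86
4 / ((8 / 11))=11 / 2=5.50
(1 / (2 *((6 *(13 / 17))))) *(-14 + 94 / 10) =-391 / 780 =-0.50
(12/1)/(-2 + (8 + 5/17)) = 204/107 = 1.91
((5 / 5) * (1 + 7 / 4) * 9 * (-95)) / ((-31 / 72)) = 169290 / 31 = 5460.97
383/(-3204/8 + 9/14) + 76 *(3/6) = 103681/2799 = 37.04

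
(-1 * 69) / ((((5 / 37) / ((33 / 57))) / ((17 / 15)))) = -159137 / 475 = -335.03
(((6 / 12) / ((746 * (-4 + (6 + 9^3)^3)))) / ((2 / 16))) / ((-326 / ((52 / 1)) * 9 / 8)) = -416 / 217270597422861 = -0.00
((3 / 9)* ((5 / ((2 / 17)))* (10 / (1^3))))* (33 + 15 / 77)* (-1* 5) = -1810500 / 77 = -23512.99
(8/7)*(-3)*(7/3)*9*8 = -576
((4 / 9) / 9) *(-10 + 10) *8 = 0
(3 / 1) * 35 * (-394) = -41370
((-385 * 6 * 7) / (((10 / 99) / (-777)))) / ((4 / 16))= 497537964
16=16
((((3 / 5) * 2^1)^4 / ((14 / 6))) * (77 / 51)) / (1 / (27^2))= 10392624 / 10625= 978.13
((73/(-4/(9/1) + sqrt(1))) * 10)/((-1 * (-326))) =657/163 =4.03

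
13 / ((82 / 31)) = 403 / 82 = 4.91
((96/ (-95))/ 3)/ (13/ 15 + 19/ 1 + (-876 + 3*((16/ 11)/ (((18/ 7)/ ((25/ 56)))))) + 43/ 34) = 35904/ 91039697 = 0.00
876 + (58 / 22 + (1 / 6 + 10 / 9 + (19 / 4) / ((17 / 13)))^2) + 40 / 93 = 115353172205 / 127719504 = 903.18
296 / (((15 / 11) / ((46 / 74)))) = 134.93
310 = 310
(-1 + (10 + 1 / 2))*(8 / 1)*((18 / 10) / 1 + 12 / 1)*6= 31464 / 5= 6292.80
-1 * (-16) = 16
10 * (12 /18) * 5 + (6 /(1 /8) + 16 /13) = 3220 /39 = 82.56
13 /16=0.81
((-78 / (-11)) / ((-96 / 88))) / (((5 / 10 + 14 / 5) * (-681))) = 65 / 22473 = 0.00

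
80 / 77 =1.04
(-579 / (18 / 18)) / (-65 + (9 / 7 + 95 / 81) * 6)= 109431 / 9497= 11.52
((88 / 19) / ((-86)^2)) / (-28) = -11 / 491834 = -0.00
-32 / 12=-8 / 3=-2.67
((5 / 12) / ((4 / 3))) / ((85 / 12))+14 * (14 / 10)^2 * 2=54.92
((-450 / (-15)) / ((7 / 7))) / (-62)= -15 / 31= -0.48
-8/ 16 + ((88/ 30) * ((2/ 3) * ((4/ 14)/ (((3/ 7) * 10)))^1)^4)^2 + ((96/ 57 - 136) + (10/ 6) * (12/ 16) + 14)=-34379784995499442559/ 287538644179687500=-119.57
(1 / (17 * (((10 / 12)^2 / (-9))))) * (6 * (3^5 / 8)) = -59049 / 425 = -138.94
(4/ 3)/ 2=2/ 3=0.67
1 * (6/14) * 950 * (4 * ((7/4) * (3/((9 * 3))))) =950/3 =316.67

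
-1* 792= -792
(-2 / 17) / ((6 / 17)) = -1 / 3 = -0.33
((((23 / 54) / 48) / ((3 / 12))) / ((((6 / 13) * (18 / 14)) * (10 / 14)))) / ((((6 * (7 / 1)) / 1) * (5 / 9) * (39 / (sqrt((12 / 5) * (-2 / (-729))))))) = 161 * sqrt(30) / 118098000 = 0.00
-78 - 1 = -79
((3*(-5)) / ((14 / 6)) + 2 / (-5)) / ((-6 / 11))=2629 / 210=12.52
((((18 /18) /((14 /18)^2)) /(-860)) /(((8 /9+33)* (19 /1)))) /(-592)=729 /144567169600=0.00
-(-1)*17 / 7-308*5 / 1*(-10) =107817 / 7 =15402.43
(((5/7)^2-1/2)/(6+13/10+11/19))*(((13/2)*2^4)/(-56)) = -1235/513471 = -0.00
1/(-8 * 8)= -1/64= -0.02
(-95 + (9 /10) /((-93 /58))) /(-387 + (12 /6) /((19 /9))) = 281428 /1136925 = 0.25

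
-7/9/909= -7/8181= -0.00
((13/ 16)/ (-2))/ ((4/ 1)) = -13/ 128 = -0.10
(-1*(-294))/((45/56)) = 5488/15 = 365.87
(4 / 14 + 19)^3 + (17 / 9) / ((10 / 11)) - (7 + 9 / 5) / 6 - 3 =44272001 / 6174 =7170.72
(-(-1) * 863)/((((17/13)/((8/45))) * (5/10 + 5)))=179504/8415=21.33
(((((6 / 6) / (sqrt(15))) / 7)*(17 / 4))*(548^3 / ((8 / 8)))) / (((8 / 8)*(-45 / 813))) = -189539572336*sqrt(15) / 1575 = -466084829.91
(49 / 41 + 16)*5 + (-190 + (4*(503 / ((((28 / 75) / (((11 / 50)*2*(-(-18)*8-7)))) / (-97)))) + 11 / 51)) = -461242895549 / 14637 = -31512119.67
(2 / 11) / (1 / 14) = 28 / 11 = 2.55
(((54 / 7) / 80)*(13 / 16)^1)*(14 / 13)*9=243 / 320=0.76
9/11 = 0.82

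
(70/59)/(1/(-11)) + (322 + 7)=18641/59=315.95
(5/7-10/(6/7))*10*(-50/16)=14375/42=342.26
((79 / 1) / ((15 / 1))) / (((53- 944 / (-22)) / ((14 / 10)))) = 6083 / 79125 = 0.08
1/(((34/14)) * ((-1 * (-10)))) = 7/170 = 0.04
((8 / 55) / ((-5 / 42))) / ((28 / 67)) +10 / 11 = -554 / 275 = -2.01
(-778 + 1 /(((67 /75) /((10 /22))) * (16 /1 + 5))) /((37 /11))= -4013577 /17353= -231.29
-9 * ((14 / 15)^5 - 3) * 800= 55689632 / 3375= 16500.63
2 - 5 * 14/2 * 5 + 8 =-165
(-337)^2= 113569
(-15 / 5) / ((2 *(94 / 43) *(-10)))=129 / 1880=0.07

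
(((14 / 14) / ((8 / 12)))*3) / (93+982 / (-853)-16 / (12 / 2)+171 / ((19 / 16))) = 23031 / 1193426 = 0.02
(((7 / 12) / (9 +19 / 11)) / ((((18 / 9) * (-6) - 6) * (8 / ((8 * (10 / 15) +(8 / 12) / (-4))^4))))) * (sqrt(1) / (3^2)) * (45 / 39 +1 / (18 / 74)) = -5475556009 / 34783167744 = -0.16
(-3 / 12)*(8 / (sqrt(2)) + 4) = -sqrt(2) -1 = -2.41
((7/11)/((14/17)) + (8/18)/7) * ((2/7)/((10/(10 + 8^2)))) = 42883/24255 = 1.77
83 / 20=4.15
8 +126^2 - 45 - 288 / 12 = 15815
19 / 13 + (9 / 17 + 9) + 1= 2650 / 221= 11.99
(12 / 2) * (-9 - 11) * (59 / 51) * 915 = -2159400 / 17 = -127023.53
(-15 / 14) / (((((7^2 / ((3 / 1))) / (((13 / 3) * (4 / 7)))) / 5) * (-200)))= 39 / 9604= 0.00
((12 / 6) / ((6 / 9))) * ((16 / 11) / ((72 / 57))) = 38 / 11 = 3.45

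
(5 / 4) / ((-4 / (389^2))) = -756605 / 16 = -47287.81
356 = 356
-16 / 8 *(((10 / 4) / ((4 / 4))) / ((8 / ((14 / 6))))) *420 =-1225 / 2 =-612.50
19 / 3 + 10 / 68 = 661 / 102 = 6.48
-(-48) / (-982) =-24 / 491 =-0.05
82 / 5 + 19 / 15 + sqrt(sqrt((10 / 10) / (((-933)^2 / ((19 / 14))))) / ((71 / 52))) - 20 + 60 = 14^(3 / 4) * 19^(1 / 4) * sqrt(861159) / 463701 + 173 / 3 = 57.70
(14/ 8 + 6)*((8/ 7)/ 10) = 31/ 35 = 0.89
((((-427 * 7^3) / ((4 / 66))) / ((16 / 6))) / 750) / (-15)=1611071 / 20000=80.55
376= 376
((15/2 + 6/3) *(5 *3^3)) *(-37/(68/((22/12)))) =-347985/272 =-1279.36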